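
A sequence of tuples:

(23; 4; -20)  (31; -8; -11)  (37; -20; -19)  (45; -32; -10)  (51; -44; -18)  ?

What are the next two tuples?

(59; -56; -9), (65; -68; -17)

First coordinate: alternating steps +8, +6, +8, +6, …; 23, 31, 37, 45, 51 → 59 → 65.
Second coordinate: −12 each step, so 4, -8, -20, -32, -44 → -56 → -68.
Third coordinate goes -20, -11, -19, -10, -18 → -9 → -17 (alternating steps +9, −8, +9, −8, …).
Putting the parts together: (59; -56; -9) and then (65; -68; -17).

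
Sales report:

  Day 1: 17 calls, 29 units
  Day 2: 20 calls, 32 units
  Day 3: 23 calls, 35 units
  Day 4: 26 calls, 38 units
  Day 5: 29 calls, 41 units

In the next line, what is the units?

Calls — +3 each step: 17, 20, 23, 26, 29 → 32.
Units: always 12 more than the calls, so 29, 32, 35, 38, 41 → 44.

44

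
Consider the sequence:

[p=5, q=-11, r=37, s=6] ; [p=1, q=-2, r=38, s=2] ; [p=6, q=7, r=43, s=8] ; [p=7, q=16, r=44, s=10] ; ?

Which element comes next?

P — each term is the sum of the two before it: 5, 1, 6, 7 → 13.
For the q, +9 each step: -11, -2, 7, 16 → 25.
R: alternating steps +1, +5, +1, +5, …; 37, 38, 43, 44 → 49.
S: 6, 2, 8, 10 → 18 (each term is the sum of the two before it).
So the next element is [p=13, q=25, r=49, s=18].

[p=13, q=25, r=49, s=18]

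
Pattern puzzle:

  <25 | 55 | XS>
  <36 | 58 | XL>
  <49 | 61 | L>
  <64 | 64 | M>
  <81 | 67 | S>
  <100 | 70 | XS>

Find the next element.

<121 | 73 | XL>

First value: perfect squares: 5², 6², 7², …; 25, 36, 49, 64, 81, 100 → 121.
Second value — +3 each step: 55, 58, 61, 64, 67, 70 → 73.
Size: repeats XS → XL → L → M → S, so XS, XL, L, M, S, XS → XL.
So the next element is <121 | 73 | XL>.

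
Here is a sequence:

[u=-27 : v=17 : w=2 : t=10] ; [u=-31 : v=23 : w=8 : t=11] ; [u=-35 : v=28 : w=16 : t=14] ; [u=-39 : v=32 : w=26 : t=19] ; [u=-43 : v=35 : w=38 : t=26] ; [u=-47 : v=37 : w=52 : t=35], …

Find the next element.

For the u, −4 each step: -27, -31, -35, -39, -43, -47 → -51.
For the v, differences are 6, 5, 4, … (decreasing by 1 each time): 17, 23, 28, 32, 35, 37 → 38.
W: 2, 8, 16, 26, 38, 52 → 68 (differences are 6, 8, 10, … (increasing by 2 each time)).
T: differences are 1, 3, 5, … (increasing by 2 each time); 10, 11, 14, 19, 26, 35 → 46.
Combining the parts gives [u=-51 : v=38 : w=68 : t=46].

[u=-51 : v=38 : w=68 : t=46]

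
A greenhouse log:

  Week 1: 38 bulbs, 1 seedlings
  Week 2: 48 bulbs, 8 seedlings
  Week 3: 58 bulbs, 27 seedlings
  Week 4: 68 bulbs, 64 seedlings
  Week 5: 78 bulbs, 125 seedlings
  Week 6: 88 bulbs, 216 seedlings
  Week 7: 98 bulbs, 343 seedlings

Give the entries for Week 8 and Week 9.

108 bulbs, 512 seedlings; 118 bulbs, 729 seedlings

Bulbs: +10 each step, so 38, 48, 58, 68, 78, 88, 98 → 108 → 118.
For the seedlings, perfect cubes: 1³, 2³, 3³, …: 1, 8, 27, 64, 125, 216, 343 → 512 → 729.
So the next two records are 108 bulbs, 512 seedlings and 118 bulbs, 729 seedlings.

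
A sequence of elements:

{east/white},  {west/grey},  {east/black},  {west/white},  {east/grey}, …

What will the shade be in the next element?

black

For the direction, alternates east ↔ west: east, west, east, west, east → west.
Shade: white, grey, black, white, grey → black (repeats white → grey → black).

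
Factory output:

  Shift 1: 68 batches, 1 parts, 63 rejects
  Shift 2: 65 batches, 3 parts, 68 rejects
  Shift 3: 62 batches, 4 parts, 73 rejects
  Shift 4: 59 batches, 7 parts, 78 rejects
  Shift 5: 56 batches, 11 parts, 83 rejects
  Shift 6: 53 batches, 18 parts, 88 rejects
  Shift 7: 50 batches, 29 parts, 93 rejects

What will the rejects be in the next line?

Rejects: +5 each step; 63, 68, 73, 78, 83, 88, 93 → 98.

98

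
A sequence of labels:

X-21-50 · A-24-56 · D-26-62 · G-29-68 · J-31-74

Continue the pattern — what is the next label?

Letter: letters move forward 3 places in the alphabet, wrapping Z→A, so X, A, D, G, J → M.
Second component — alternating steps +3, +2, +3, +2, …: 21, 24, 26, 29, 31 → 34.
For the third component, +6 each step: 50, 56, 62, 68, 74 → 80.
Putting it together: M-34-80.

M-34-80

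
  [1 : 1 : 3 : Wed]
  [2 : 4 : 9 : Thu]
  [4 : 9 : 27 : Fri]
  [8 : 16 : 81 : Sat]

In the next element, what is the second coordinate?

First coordinate goes 1, 2, 4, 8 → 16 (×2 each step).
Second coordinate: 1, 4, 9, 16 → 25 (perfect squares: 1², 2², 3², …).
For the third coordinate, ×3 each step: 3, 9, 27, 81 → 243.
Day: Wed, Thu, Fri, Sat → Sun (runs through the weekdays Mon→Sun).

25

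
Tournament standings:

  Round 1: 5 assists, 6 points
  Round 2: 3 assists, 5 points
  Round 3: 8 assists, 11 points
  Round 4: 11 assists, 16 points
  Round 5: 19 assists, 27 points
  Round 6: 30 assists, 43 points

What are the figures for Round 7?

For the assists, each term is the sum of the two before it: 5, 3, 8, 11, 19, 30 → 49.
Points: each term is the sum of the two before it; 6, 5, 11, 16, 27, 43 → 70.
Putting it together: 49 assists, 70 points.

49 assists, 70 points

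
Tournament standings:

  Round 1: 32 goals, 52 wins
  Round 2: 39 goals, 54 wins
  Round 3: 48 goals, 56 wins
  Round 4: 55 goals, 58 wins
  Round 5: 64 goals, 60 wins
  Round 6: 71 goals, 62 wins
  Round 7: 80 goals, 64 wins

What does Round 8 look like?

87 goals, 66 wins

Goals — alternating steps +7, +9, +7, +9, …: 32, 39, 48, 55, 64, 71, 80 → 87.
Wins: 52, 54, 56, 58, 60, 62, 64 → 66 (+2 each step).
So the next line is 87 goals, 66 wins.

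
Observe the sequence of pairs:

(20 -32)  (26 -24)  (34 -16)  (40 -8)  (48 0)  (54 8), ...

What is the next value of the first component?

First component: 20, 26, 34, 40, 48, 54 → 62 (alternating steps +6, +8, +6, +8, …).

62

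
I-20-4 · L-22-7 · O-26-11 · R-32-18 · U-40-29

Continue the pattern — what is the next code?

X-50-47

Letter: letters move forward 3 places in the alphabet; I, L, O, R, U → X.
Second component: differences are 2, 4, 6, … (increasing by 2 each time); 20, 22, 26, 32, 40 → 50.
Third component: each term is the sum of the two before it; 4, 7, 11, 18, 29 → 47.
So the next code is X-50-47.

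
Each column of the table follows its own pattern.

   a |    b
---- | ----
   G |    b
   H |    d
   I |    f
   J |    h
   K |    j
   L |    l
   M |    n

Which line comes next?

N  p

Column a: letters move forward 1 place in the alphabet, so G, H, I, J, K, L, M → N.
For the column b, letters move forward 2 places in the alphabet: b, d, f, h, j, l, n → p.
Combining the parts gives N  p.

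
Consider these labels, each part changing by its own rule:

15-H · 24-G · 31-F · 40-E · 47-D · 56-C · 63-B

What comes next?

First component — alternating steps +9, +7, +9, +7, …: 15, 24, 31, 40, 47, 56, 63 → 72.
Letter: letters move back 1 place in the alphabet; H, G, F, E, D, C, B → A.
So the next label is 72-A.

72-A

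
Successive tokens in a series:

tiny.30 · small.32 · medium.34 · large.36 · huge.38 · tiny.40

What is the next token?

small.42

Size: repeats tiny → small → medium → large → huge, so tiny, small, medium, large, huge, tiny → small.
Second component: 30, 32, 34, 36, 38, 40 → 42 (+2 each step).
So the next token is small.42.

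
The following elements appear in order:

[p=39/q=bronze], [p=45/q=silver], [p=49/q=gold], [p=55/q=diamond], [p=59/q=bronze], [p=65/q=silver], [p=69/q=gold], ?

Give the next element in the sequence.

P: alternating steps +6, +4, +6, +4, …, so 39, 45, 49, 55, 59, 65, 69 → 75.
Q: repeats bronze → silver → gold → diamond; bronze, silver, gold, diamond, bronze, silver, gold → diamond.
Combining the parts gives [p=75/q=diamond].

[p=75/q=diamond]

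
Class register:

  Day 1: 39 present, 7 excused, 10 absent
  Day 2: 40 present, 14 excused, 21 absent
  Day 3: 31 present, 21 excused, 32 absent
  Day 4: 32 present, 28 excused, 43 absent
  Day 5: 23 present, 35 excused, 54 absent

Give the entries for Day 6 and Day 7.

Present: alternating steps +1, −9, +1, −9, …; 39, 40, 31, 32, 23 → 24 → 15.
Excused: +7 each step; 7, 14, 21, 28, 35 → 42 → 49.
Absent: +11 each step; 10, 21, 32, 43, 54 → 65 → 76.
So the next two rows are 24 present, 42 excused, 65 absent and 15 present, 49 excused, 76 absent.

24 present, 42 excused, 65 absent; 15 present, 49 excused, 76 absent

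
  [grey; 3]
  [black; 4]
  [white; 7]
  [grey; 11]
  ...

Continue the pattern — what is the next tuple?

[black; 18]

Shade goes grey, black, white, grey → black (repeats grey → black → white).
Second coordinate: 3, 4, 7, 11 → 18 (each term is the sum of the two before it).
Combining the parts gives [black; 18].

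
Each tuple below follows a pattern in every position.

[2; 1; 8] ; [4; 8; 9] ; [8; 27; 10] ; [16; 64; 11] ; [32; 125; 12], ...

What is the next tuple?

First component: ×2 each step, so 2, 4, 8, 16, 32 → 64.
Second component: 1, 8, 27, 64, 125 → 216 (perfect cubes: 1³, 2³, 3³, …).
Third component — +1 each step: 8, 9, 10, 11, 12 → 13.
So the next tuple is [64; 216; 13].

[64; 216; 13]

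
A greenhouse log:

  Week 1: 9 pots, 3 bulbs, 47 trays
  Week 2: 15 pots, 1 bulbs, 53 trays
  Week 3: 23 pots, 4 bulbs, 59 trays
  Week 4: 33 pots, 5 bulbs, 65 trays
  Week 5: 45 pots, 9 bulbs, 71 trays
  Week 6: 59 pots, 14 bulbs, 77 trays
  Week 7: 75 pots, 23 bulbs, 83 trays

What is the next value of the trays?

89

Trays — +6 each step: 47, 53, 59, 65, 71, 77, 83 → 89.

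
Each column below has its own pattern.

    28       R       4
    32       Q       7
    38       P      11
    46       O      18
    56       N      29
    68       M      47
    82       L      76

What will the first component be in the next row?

First component: differences are 4, 6, 8, … (increasing by 2 each time); 28, 32, 38, 46, 56, 68, 82 → 98.
For the letter, letters move back 1 place in the alphabet: R, Q, P, O, N, M, L → K.
For the third component, each term is the sum of the two before it: 4, 7, 11, 18, 29, 47, 76 → 123.

98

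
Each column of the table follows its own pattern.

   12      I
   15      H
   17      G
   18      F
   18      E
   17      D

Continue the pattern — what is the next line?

15  C

First component: differences are 3, 2, 1, … (decreasing by 1 each time), so 12, 15, 17, 18, 18, 17 → 15.
Letter: I, H, G, F, E, D → C (letters move back 1 place in the alphabet).
So the next line is 15  C.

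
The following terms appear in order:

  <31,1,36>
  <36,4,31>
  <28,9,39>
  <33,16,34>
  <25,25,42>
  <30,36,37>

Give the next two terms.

First value: 31, 36, 28, 33, 25, 30 → 22 → 27 (alternating steps +5, −8, +5, −8, …).
Second value — perfect squares: 1², 2², 3², …: 1, 4, 9, 16, 25, 36 → 49 → 64.
Third value: 36, 31, 39, 34, 42, 37 → 45 → 40 (together with the first value always sums to 67).
Putting the parts together: <22,49,45> and then <27,64,40>.

<22,49,45>, <27,64,40>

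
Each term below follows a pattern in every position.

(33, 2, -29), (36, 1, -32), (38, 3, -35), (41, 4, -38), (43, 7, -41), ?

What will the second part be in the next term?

Second part: 2, 1, 3, 4, 7 → 11 (each term is the sum of the two before it).

11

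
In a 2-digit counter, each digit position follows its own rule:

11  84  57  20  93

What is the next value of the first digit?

First digit: −3 each step, mod 10, so 1, 8, 5, 2, 9 → 6.

6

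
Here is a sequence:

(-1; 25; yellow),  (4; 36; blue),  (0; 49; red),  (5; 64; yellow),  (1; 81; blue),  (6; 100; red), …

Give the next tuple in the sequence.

(2; 121; yellow)

First coordinate: alternating steps +5, −4, +5, −4, …, so -1, 4, 0, 5, 1, 6 → 2.
Second coordinate goes 25, 36, 49, 64, 81, 100 → 121 (perfect squares: 5², 6², 7², …).
For the colour, repeats yellow → blue → red: yellow, blue, red, yellow, blue, red → yellow.
Combining the parts gives (2; 121; yellow).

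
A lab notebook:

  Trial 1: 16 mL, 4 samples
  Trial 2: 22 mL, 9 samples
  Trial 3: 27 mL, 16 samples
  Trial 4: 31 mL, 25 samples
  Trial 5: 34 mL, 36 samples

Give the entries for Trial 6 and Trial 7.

36 mL, 49 samples; 37 mL, 64 samples

For the mL, differences are 6, 5, 4, … (decreasing by 1 each time): 16, 22, 27, 31, 34 → 36 → 37.
Samples — perfect squares: 2², 3², 4², …: 4, 9, 16, 25, 36 → 49 → 64.
Putting the parts together: 36 mL, 49 samples and then 37 mL, 64 samples.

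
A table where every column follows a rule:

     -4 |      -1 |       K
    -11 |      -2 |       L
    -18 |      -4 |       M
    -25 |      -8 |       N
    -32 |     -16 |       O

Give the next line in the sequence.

First component: -4, -11, -18, -25, -32 → -39 (−7 each step).
Second component: ×2 each step; -1, -2, -4, -8, -16 → -32.
Letter: K, L, M, N, O → P (letters move forward 1 place in the alphabet).
Combining the parts gives -39  -32  P.

-39  -32  P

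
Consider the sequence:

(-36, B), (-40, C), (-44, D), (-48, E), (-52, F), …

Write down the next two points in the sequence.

First value: -36, -40, -44, -48, -52 → -56 → -60 (−4 each step).
Letter — letters move forward 1 place in the alphabet: B, C, D, E, F → G → H.
Putting the parts together: (-56, G) and then (-60, H).

(-56, G), (-60, H)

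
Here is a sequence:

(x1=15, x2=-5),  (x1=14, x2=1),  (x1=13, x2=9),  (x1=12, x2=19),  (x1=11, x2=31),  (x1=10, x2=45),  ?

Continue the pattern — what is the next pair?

X1: −1 each step, so 15, 14, 13, 12, 11, 10 → 9.
X2 — differences are 6, 8, 10, … (increasing by 2 each time): -5, 1, 9, 19, 31, 45 → 61.
Putting it together: (x1=9, x2=61).

(x1=9, x2=61)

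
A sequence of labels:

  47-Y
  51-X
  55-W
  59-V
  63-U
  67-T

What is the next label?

First component goes 47, 51, 55, 59, 63, 67 → 71 (+4 each step).
Letter: Y, X, W, V, U, T → S (letters move back 1 place in the alphabet).
So the next label is 71-S.

71-S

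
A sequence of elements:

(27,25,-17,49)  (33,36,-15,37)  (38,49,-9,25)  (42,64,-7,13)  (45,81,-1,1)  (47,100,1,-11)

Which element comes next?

First entry: differences are 6, 5, 4, … (decreasing by 1 each time); 27, 33, 38, 42, 45, 47 → 48.
For the second entry, perfect squares: 5², 6², 7², …: 25, 36, 49, 64, 81, 100 → 121.
Third entry — alternating steps +2, +6, +2, +6, …: -17, -15, -9, -7, -1, 1 → 7.
Fourth entry goes 49, 37, 25, 13, 1, -11 → -23 (−12 each step).
Putting it together: (48,121,7,-23).

(48,121,7,-23)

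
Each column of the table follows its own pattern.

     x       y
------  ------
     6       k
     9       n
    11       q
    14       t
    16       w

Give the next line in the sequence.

Column x goes 6, 9, 11, 14, 16 → 19 (alternating steps +3, +2, +3, +2, …).
For the column y, letters move forward 3 places in the alphabet: k, n, q, t, w → z.
Putting it together: 19  z.

19  z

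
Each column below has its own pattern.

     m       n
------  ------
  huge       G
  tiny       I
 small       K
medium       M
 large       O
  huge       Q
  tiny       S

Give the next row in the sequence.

small  U

Column m: repeats huge → tiny → small → medium → large, so huge, tiny, small, medium, large, huge, tiny → small.
Column n goes G, I, K, M, O, Q, S → U (letters move forward 2 places in the alphabet).
Putting it together: small  U.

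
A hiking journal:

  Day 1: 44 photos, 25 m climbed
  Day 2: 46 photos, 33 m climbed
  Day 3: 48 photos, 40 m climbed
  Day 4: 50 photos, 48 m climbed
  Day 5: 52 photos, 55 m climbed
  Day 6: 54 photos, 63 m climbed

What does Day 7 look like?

56 photos, 70 m climbed

Photos: +2 each step, so 44, 46, 48, 50, 52, 54 → 56.
M climbed: alternating steps +8, +7, +8, +7, …, so 25, 33, 40, 48, 55, 63 → 70.
Combining the parts gives 56 photos, 70 m climbed.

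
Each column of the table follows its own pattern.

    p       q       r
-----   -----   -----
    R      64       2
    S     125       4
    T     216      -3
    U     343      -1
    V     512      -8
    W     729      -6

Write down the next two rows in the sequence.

X  1000  -13; Y  1331  -11

Column p: R, S, T, U, V, W → X → Y (letters move forward 1 place in the alphabet).
Column q — perfect cubes: 4³, 5³, 6³, …: 64, 125, 216, 343, 512, 729 → 1000 → 1331.
Column r: alternating steps +2, −7, +2, −7, …; 2, 4, -3, -1, -8, -6 → -13 → -11.
So the next two rows are X  1000  -13 and Y  1331  -11.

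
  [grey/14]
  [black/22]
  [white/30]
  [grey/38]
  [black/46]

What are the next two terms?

Shade: repeats grey → black → white; grey, black, white, grey, black → white → grey.
Second coordinate: +8 each step; 14, 22, 30, 38, 46 → 54 → 62.
So the next two terms are [white/54] and [grey/62].

[white/54], [grey/62]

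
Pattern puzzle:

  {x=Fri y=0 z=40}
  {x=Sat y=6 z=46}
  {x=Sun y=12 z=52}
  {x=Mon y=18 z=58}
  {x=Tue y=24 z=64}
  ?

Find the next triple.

X — runs through the weekdays Mon→Sun: Fri, Sat, Sun, Mon, Tue → Wed.
Y: +6 each step, so 0, 6, 12, 18, 24 → 30.
Z — +6 each step: 40, 46, 52, 58, 64 → 70.
Combining the parts gives {x=Wed y=30 z=70}.

{x=Wed y=30 z=70}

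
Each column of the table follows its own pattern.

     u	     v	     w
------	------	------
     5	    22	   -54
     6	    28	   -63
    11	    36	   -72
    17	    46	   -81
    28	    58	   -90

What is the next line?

45  72  -99

Column u: each term is the sum of the two before it, so 5, 6, 11, 17, 28 → 45.
Column v: differences are 6, 8, 10, … (increasing by 2 each time), so 22, 28, 36, 46, 58 → 72.
For the column w, −9 each step: -54, -63, -72, -81, -90 → -99.
So the next line is 45  72  -99.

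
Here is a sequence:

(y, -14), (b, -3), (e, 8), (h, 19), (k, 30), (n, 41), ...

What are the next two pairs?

Letter: letters move forward 3 places in the alphabet, wrapping Z→A, so y, b, e, h, k, n → q → t.
Second component: -14, -3, 8, 19, 30, 41 → 52 → 63 (+11 each step).
Putting the parts together: (q, 52) and then (t, 63).

(q, 52), (t, 63)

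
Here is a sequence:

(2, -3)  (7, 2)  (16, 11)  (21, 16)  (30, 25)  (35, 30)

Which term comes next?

(44, 39)

First slot goes 2, 7, 16, 21, 30, 35 → 44 (alternating steps +5, +9, +5, +9, …).
For the second slot, always 5 less than the first slot: -3, 2, 11, 16, 25, 30 → 39.
So the next term is (44, 39).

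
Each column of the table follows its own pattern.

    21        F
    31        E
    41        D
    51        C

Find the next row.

First component: 21, 31, 41, 51 → 61 (+10 each step).
Letter — letters move back 1 place in the alphabet: F, E, D, C → B.
Combining the parts gives 61  B.

61  B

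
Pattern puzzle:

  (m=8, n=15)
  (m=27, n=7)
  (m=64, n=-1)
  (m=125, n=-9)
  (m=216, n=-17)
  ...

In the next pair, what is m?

343

M: perfect cubes: 2³, 3³, 4³, …, so 8, 27, 64, 125, 216 → 343.
N — −8 each step: 15, 7, -1, -9, -17 → -25.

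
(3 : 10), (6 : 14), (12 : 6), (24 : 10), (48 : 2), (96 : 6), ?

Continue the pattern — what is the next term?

First value: ×2 each step; 3, 6, 12, 24, 48, 96 → 192.
For the second value, alternating steps +4, −8, +4, −8, …: 10, 14, 6, 10, 2, 6 → -2.
Putting it together: (192 : -2).

(192 : -2)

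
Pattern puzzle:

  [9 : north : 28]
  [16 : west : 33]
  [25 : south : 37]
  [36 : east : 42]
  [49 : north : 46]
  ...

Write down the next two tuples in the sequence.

[64 : west : 51], [81 : south : 55]

First coordinate: 9, 16, 25, 36, 49 → 64 → 81 (perfect squares: 3², 4², 5², …).
Direction: repeats north → west → south → east; north, west, south, east, north → west → south.
Third coordinate — alternating steps +5, +4, +5, +4, …: 28, 33, 37, 42, 46 → 51 → 55.
Putting the parts together: [64 : west : 51] and then [81 : south : 55].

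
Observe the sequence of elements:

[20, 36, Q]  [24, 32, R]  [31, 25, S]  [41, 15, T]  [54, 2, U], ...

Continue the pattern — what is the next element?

First part — differences are 4, 7, 10, … (increasing by 3 each time): 20, 24, 31, 41, 54 → 70.
For the second part, together with the first part always sums to 56: 36, 32, 25, 15, 2 → -14.
Letter: Q, R, S, T, U → V (letters move forward 1 place in the alphabet).
So the next element is [70, -14, V].

[70, -14, V]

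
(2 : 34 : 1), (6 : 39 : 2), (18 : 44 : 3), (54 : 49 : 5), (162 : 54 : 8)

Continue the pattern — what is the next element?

First coordinate: ×3 each step, so 2, 6, 18, 54, 162 → 486.
For the second coordinate, +5 each step: 34, 39, 44, 49, 54 → 59.
For the third coordinate, each term is the sum of the two before it: 1, 2, 3, 5, 8 → 13.
So the next element is (486 : 59 : 13).

(486 : 59 : 13)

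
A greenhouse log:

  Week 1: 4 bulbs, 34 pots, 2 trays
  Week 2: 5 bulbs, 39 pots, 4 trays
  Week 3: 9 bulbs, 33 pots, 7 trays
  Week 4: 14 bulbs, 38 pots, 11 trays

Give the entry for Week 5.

Bulbs: each term is the sum of the two before it; 4, 5, 9, 14 → 23.
Pots: alternating steps +5, −6, +5, −6, …, so 34, 39, 33, 38 → 32.
For the trays, differences are 2, 3, 4, … (increasing by 1 each time): 2, 4, 7, 11 → 16.
So the next row is 23 bulbs, 32 pots, 16 trays.

23 bulbs, 32 pots, 16 trays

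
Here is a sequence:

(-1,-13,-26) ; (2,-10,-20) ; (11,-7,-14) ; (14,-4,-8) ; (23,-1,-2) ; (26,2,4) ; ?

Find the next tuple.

For the first part, alternating steps +3, +9, +3, +9, …: -1, 2, 11, 14, 23, 26 → 35.
Second part goes -13, -10, -7, -4, -1, 2 → 5 (+3 each step).
Third part: always 2 × the second part; -26, -20, -14, -8, -2, 4 → 10.
So the next tuple is (35,5,10).

(35,5,10)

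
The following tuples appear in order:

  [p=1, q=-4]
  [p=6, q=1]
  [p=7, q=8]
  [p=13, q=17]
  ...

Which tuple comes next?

P goes 1, 6, 7, 13 → 20 (each term is the sum of the two before it).
Q goes -4, 1, 8, 17 → 28 (differences are 5, 7, 9, … (increasing by 2 each time)).
Putting it together: [p=20, q=28].

[p=20, q=28]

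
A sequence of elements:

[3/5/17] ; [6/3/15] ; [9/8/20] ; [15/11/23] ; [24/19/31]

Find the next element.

[39/30/42]

First component: each term is the sum of the two before it; 3, 6, 9, 15, 24 → 39.
Second component — each term is the sum of the two before it: 5, 3, 8, 11, 19 → 30.
Third component — always 12 more than the second component: 17, 15, 20, 23, 31 → 42.
Combining the parts gives [39/30/42].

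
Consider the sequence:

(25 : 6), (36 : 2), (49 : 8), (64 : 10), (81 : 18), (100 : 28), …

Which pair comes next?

(121 : 46)

First part goes 25, 36, 49, 64, 81, 100 → 121 (perfect squares: 5², 6², 7², …).
Second part: each term is the sum of the two before it, so 6, 2, 8, 10, 18, 28 → 46.
So the next pair is (121 : 46).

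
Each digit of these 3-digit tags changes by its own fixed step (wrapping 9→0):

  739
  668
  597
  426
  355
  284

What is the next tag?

113

First digit: −1 each step, mod 10; 7, 6, 5, 4, 3, 2 → 1.
Second digit: +3 each step, mod 10; 3, 6, 9, 2, 5, 8 → 1.
Third digit: −1 each step, mod 10; 9, 8, 7, 6, 5, 4 → 3.
Combining the parts gives 113.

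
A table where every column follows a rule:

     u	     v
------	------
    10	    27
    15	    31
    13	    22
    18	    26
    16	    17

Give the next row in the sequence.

21  21

For the column u, alternating steps +5, −2, +5, −2, …: 10, 15, 13, 18, 16 → 21.
Column v — alternating steps +4, −9, +4, −9, …: 27, 31, 22, 26, 17 → 21.
So the next row is 21  21.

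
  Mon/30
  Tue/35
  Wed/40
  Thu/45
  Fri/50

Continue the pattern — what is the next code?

Sat/55

Day goes Mon, Tue, Wed, Thu, Fri → Sat (runs through the weekdays Mon→Sun).
Second component: 30, 35, 40, 45, 50 → 55 (+5 each step).
So the next code is Sat/55.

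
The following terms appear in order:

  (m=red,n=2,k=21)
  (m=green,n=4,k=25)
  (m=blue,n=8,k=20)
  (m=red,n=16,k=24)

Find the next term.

(m=green,n=32,k=19)

M: repeats red → green → blue; red, green, blue, red → green.
For the n, ×2 each step: 2, 4, 8, 16 → 32.
For the k, alternating steps +4, −5, +4, −5, …: 21, 25, 20, 24 → 19.
Putting it together: (m=green,n=32,k=19).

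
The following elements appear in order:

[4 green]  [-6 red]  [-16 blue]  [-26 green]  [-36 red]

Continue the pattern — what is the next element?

First entry — −10 each step: 4, -6, -16, -26, -36 → -46.
Colour: repeats green → red → blue, so green, red, blue, green, red → blue.
Putting it together: [-46 blue].

[-46 blue]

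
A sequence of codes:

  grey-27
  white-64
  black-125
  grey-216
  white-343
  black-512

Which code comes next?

Shade: repeats grey → white → black; grey, white, black, grey, white, black → grey.
Second component — perfect cubes: 3³, 4³, 5³, …: 27, 64, 125, 216, 343, 512 → 729.
Combining the parts gives grey-729.

grey-729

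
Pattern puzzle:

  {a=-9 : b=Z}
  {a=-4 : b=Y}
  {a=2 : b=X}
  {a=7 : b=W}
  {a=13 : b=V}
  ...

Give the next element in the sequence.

{a=18 : b=U}

A: alternating steps +5, +6, +5, +6, …; -9, -4, 2, 7, 13 → 18.
B: letters move back 1 place in the alphabet, so Z, Y, X, W, V → U.
So the next element is {a=18 : b=U}.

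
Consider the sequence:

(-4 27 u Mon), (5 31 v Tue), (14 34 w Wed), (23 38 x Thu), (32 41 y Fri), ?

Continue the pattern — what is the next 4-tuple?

(41 45 z Sat)

First part: -4, 5, 14, 23, 32 → 41 (+9 each step).
Second part: alternating steps +4, +3, +4, +3, …; 27, 31, 34, 38, 41 → 45.
Letter: u, v, w, x, y → z (letters move forward 1 place in the alphabet).
Day — runs through the weekdays Mon→Sun: Mon, Tue, Wed, Thu, Fri → Sat.
Putting it together: (41 45 z Sat).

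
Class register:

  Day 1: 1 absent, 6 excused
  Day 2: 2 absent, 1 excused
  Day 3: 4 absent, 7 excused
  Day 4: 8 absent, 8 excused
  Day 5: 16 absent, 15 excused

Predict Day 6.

Absent: ×2 each step, so 1, 2, 4, 8, 16 → 32.
For the excused, each term is the sum of the two before it: 6, 1, 7, 8, 15 → 23.
So the next row is 32 absent, 23 excused.

32 absent, 23 excused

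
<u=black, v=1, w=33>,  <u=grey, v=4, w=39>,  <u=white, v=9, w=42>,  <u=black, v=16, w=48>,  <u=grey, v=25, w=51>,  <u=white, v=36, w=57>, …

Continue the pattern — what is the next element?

U goes black, grey, white, black, grey, white → black (repeats black → grey → white).
For the v, perfect squares: 1², 2², 3², …: 1, 4, 9, 16, 25, 36 → 49.
W goes 33, 39, 42, 48, 51, 57 → 60 (alternating steps +6, +3, +6, +3, …).
Putting it together: <u=black, v=49, w=60>.

<u=black, v=49, w=60>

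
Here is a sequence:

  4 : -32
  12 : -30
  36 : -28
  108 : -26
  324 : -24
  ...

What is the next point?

972 : -22

First entry: 4, 12, 36, 108, 324 → 972 (×3 each step).
Second entry: +2 each step, so -32, -30, -28, -26, -24 → -22.
So the next point is 972 : -22.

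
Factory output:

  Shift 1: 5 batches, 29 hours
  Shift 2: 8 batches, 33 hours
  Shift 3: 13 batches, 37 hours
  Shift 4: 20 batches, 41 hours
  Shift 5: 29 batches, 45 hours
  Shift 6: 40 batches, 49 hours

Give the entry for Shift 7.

53 batches, 53 hours

Batches goes 5, 8, 13, 20, 29, 40 → 53 (differences are 3, 5, 7, … (increasing by 2 each time)).
Hours goes 29, 33, 37, 41, 45, 49 → 53 (+4 each step).
Putting it together: 53 batches, 53 hours.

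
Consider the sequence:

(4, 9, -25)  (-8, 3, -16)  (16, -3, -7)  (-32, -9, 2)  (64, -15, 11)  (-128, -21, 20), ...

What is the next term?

(256, -27, 29)

First part — ×(-2) each step: 4, -8, 16, -32, 64, -128 → 256.
Second part: 9, 3, -3, -9, -15, -21 → -27 (−6 each step).
For the third part, +9 each step: -25, -16, -7, 2, 11, 20 → 29.
Combining the parts gives (256, -27, 29).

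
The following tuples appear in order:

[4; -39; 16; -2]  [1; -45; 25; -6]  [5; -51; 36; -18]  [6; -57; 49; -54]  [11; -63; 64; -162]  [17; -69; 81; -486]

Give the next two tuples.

[28; -75; 100; -1458], [45; -81; 121; -4374]

First coordinate goes 4, 1, 5, 6, 11, 17 → 28 → 45 (each term is the sum of the two before it).
Second coordinate: -39, -45, -51, -57, -63, -69 → -75 → -81 (−6 each step).
Third coordinate goes 16, 25, 36, 49, 64, 81 → 100 → 121 (perfect squares: 4², 5², 6², …).
Fourth coordinate — ×3 each step: -2, -6, -18, -54, -162, -486 → -1458 → -4374.
So the next two tuples are [28; -75; 100; -1458] and [45; -81; 121; -4374].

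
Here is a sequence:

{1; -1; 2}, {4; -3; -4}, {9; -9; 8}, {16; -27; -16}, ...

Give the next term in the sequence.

{25; -81; 32}

First value: perfect squares: 1², 2², 3², …; 1, 4, 9, 16 → 25.
Second value: ×3 each step; -1, -3, -9, -27 → -81.
Third value: ×(-2) each step; 2, -4, 8, -16 → 32.
Combining the parts gives {25; -81; 32}.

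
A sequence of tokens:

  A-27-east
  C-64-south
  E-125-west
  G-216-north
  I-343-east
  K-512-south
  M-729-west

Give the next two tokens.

Letter: letters move forward 2 places in the alphabet, so A, C, E, G, I, K, M → O → Q.
Second component — perfect cubes: 3³, 4³, 5³, …: 27, 64, 125, 216, 343, 512, 729 → 1000 → 1331.
Direction: east, south, west, north, east, south, west → north → east (repeats east → south → west → north).
Putting the parts together: O-1000-north and then Q-1331-east.

O-1000-north then Q-1331-east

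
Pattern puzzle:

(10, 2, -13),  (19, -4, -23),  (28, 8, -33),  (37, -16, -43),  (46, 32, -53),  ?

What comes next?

First slot: +9 each step, so 10, 19, 28, 37, 46 → 55.
Second slot — ×(-2) each step: 2, -4, 8, -16, 32 → -64.
Third slot goes -13, -23, -33, -43, -53 → -63 (−10 each step).
So the next term is (55, -64, -63).

(55, -64, -63)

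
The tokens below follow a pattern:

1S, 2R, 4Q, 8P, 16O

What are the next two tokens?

32N then 64M

First component: ×2 each step; 1, 2, 4, 8, 16 → 32 → 64.
For the letter, letters move back 1 place in the alphabet: S, R, Q, P, O → N → M.
So the next two tokens are 32N and 64M.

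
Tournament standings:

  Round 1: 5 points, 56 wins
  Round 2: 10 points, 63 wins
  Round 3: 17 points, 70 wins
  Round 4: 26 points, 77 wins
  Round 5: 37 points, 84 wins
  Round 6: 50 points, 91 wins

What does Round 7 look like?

Points: differences are 5, 7, 9, … (increasing by 2 each time), so 5, 10, 17, 26, 37, 50 → 65.
For the wins, +7 each step: 56, 63, 70, 77, 84, 91 → 98.
So the next line is 65 points, 98 wins.

65 points, 98 wins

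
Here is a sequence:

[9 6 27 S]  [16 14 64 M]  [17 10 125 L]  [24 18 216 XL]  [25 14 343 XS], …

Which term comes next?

[32 22 512 S]

First component: 9, 16, 17, 24, 25 → 32 (alternating steps +7, +1, +7, +1, …).
For the second component, alternating steps +8, −4, +8, −4, …: 6, 14, 10, 18, 14 → 22.
For the third component, perfect cubes: 3³, 4³, 5³, …: 27, 64, 125, 216, 343 → 512.
For the size, runs through clothing sizes XS→XL: S, M, L, XL, XS → S.
Combining the parts gives [32 22 512 S].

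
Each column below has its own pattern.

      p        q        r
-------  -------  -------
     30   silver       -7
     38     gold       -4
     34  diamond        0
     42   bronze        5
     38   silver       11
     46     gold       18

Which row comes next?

For the column p, alternating steps +8, −4, +8, −4, …: 30, 38, 34, 42, 38, 46 → 42.
Column q: repeats silver → gold → diamond → bronze; silver, gold, diamond, bronze, silver, gold → diamond.
For the column r, differences are 3, 4, 5, … (increasing by 1 each time): -7, -4, 0, 5, 11, 18 → 26.
Combining the parts gives 42  diamond  26.

42  diamond  26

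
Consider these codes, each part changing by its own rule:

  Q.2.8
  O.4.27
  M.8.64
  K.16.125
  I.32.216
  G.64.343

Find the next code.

For the letter, letters move back 2 places in the alphabet: Q, O, M, K, I, G → E.
Second component: ×2 each step; 2, 4, 8, 16, 32, 64 → 128.
For the third component, perfect cubes: 2³, 3³, 4³, …: 8, 27, 64, 125, 216, 343 → 512.
So the next code is E.128.512.

E.128.512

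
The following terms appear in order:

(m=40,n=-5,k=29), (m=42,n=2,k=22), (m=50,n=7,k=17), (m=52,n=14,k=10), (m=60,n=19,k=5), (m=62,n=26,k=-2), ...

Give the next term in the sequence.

(m=70,n=31,k=-7)

M — alternating steps +2, +8, +2, +8, …: 40, 42, 50, 52, 60, 62 → 70.
For the n, alternating steps +7, +5, +7, +5, …: -5, 2, 7, 14, 19, 26 → 31.
K: together with the n always sums to 24; 29, 22, 17, 10, 5, -2 → -7.
Combining the parts gives (m=70,n=31,k=-7).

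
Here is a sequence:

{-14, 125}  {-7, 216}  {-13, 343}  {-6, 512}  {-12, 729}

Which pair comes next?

{-5, 1000}

First value: -14, -7, -13, -6, -12 → -5 (alternating steps +7, −6, +7, −6, …).
Second value — perfect cubes: 5³, 6³, 7³, …: 125, 216, 343, 512, 729 → 1000.
Putting it together: {-5, 1000}.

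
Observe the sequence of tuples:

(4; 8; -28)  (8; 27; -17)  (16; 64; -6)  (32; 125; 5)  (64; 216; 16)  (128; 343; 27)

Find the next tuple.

First value: ×2 each step, so 4, 8, 16, 32, 64, 128 → 256.
Second value — perfect cubes: 2³, 3³, 4³, …: 8, 27, 64, 125, 216, 343 → 512.
Third value goes -28, -17, -6, 5, 16, 27 → 38 (+11 each step).
Putting it together: (256; 512; 38).

(256; 512; 38)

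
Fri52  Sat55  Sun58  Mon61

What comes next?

Day — runs through the weekdays Mon→Sun: Fri, Sat, Sun, Mon → Tue.
Second component goes 52, 55, 58, 61 → 64 (+3 each step).
So the next token is Tue64.

Tue64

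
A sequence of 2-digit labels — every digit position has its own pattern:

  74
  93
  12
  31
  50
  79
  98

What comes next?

First digit: 7, 9, 1, 3, 5, 7, 9 → 1 (+2 each step, mod 10).
Second digit: −1 each step, mod 10; 4, 3, 2, 1, 0, 9, 8 → 7.
Combining the parts gives 17.

17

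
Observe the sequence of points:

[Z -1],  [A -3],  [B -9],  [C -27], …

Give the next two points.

For the letter, letters move forward 1 place in the alphabet, wrapping Z→A: Z, A, B, C → D → E.
For the second value, ×3 each step: -1, -3, -9, -27 → -81 → -243.
So the next two points are [D -81] and [E -243].

[D -81], [E -243]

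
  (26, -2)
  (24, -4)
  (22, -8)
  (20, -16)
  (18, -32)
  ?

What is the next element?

For the first coordinate, −2 each step: 26, 24, 22, 20, 18 → 16.
Second coordinate: ×2 each step; -2, -4, -8, -16, -32 → -64.
Putting it together: (16, -64).

(16, -64)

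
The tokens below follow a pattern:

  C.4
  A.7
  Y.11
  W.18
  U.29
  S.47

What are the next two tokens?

Q.76, O.123

Letter: C, A, Y, W, U, S → Q → O (letters move back 2 places in the alphabet, wrapping A→Z).
Second component — each term is the sum of the two before it: 4, 7, 11, 18, 29, 47 → 76 → 123.
So the next two tokens are Q.76 and O.123.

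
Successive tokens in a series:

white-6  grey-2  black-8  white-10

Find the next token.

grey-18

Shade: repeats white → grey → black, so white, grey, black, white → grey.
Second component goes 6, 2, 8, 10 → 18 (each term is the sum of the two before it).
Combining the parts gives grey-18.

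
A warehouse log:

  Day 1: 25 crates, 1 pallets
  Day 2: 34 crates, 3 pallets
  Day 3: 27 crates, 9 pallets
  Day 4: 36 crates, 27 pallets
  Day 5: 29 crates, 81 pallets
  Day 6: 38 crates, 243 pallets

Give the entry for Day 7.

31 crates, 729 pallets

For the crates, alternating steps +9, −7, +9, −7, …: 25, 34, 27, 36, 29, 38 → 31.
Pallets: ×3 each step, so 1, 3, 9, 27, 81, 243 → 729.
Putting it together: 31 crates, 729 pallets.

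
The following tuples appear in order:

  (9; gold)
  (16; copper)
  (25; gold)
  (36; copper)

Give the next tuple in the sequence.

(49; gold)

First coordinate: 9, 16, 25, 36 → 49 (perfect squares: 3², 4², 5², …).
For the metal, alternates gold ↔ copper: gold, copper, gold, copper → gold.
Combining the parts gives (49; gold).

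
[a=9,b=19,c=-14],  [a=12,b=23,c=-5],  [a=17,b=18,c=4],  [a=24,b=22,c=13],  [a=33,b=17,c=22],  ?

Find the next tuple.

A: differences are 3, 5, 7, … (increasing by 2 each time); 9, 12, 17, 24, 33 → 44.
B: alternating steps +4, −5, +4, −5, …, so 19, 23, 18, 22, 17 → 21.
For the c, +9 each step: -14, -5, 4, 13, 22 → 31.
Combining the parts gives [a=44,b=21,c=31].

[a=44,b=21,c=31]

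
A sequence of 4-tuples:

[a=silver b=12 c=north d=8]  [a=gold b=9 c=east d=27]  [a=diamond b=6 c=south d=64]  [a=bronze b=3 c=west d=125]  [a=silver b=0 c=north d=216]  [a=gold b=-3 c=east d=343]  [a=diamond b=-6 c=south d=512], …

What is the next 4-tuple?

A goes silver, gold, diamond, bronze, silver, gold, diamond → bronze (repeats silver → gold → diamond → bronze).
B: 12, 9, 6, 3, 0, -3, -6 → -9 (−3 each step).
C: repeats north → east → south → west; north, east, south, west, north, east, south → west.
D: 8, 27, 64, 125, 216, 343, 512 → 729 (perfect cubes: 2³, 3³, 4³, …).
Combining the parts gives [a=bronze b=-9 c=west d=729].

[a=bronze b=-9 c=west d=729]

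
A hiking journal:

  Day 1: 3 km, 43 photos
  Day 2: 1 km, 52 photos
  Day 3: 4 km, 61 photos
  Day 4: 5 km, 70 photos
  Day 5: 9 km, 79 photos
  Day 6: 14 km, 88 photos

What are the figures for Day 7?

23 km, 97 photos

Km — each term is the sum of the two before it: 3, 1, 4, 5, 9, 14 → 23.
Photos — +9 each step: 43, 52, 61, 70, 79, 88 → 97.
Putting it together: 23 km, 97 photos.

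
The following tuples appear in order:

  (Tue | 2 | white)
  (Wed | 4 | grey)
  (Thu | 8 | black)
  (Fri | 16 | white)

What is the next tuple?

Day: runs through the weekdays Mon→Sun, so Tue, Wed, Thu, Fri → Sat.
Second slot: ×2 each step, so 2, 4, 8, 16 → 32.
Shade: repeats white → grey → black; white, grey, black, white → grey.
So the next tuple is (Sat | 32 | grey).

(Sat | 32 | grey)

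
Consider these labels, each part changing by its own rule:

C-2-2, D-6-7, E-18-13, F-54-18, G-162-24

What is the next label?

H-486-29

Letter goes C, D, E, F, G → H (letters move forward 1 place in the alphabet).
For the second component, ×3 each step: 2, 6, 18, 54, 162 → 486.
Third component: alternating steps +5, +6, +5, +6, …, so 2, 7, 13, 18, 24 → 29.
So the next label is H-486-29.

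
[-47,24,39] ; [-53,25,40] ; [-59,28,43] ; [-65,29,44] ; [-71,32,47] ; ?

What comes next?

[-77,33,48]

First part — −6 each step: -47, -53, -59, -65, -71 → -77.
Second part — alternating steps +1, +3, +1, +3, …: 24, 25, 28, 29, 32 → 33.
Third part: alternating steps +1, +3, +1, +3, …, so 39, 40, 43, 44, 47 → 48.
Combining the parts gives [-77,33,48].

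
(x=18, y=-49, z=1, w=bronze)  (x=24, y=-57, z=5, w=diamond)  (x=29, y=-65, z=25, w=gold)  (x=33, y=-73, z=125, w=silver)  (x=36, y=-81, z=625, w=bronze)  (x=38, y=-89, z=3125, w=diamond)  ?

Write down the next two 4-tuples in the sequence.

X: differences are 6, 5, 4, … (decreasing by 1 each time); 18, 24, 29, 33, 36, 38 → 39 → 39.
Y — −8 each step: -49, -57, -65, -73, -81, -89 → -97 → -105.
For the z, ×5 each step: 1, 5, 25, 125, 625, 3125 → 15625 → 78125.
W: repeats bronze → diamond → gold → silver, so bronze, diamond, gold, silver, bronze, diamond → gold → silver.
Putting the parts together: (x=39, y=-97, z=15625, w=gold) and then (x=39, y=-105, z=78125, w=silver).

(x=39, y=-97, z=15625, w=gold), (x=39, y=-105, z=78125, w=silver)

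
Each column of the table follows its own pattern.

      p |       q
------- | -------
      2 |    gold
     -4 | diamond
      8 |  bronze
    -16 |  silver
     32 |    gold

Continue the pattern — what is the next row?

-64  diamond

Column p — ×(-2) each step: 2, -4, 8, -16, 32 → -64.
Column q: repeats gold → diamond → bronze → silver, so gold, diamond, bronze, silver, gold → diamond.
Putting it together: -64  diamond.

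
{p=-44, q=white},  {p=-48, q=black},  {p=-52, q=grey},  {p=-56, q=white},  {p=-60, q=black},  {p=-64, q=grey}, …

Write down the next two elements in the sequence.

P: −4 each step; -44, -48, -52, -56, -60, -64 → -68 → -72.
Q: white, black, grey, white, black, grey → white → black (repeats white → black → grey).
Putting the parts together: {p=-68, q=white} and then {p=-72, q=black}.

{p=-68, q=white}, {p=-72, q=black}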